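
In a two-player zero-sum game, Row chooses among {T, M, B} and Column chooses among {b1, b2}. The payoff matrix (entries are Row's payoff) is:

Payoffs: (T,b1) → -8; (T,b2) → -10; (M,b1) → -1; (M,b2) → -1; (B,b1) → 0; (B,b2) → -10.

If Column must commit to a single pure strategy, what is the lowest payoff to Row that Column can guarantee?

Column maxima: b1 → 0, b2 → -1.
The smallest of these is -1.

-1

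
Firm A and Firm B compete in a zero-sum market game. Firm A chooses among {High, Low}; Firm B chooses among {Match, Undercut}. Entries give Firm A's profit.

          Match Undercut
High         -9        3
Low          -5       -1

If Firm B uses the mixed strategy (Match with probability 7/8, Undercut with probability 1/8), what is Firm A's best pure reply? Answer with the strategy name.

Expected payoff of High: (7/8)·(-9) + (1/8)·3 = -15/2.
Expected payoff of Low: (7/8)·(-5) + (1/8)·(-1) = -9/2.
The largest is -9/2, so Firm A's best response is Low.

Low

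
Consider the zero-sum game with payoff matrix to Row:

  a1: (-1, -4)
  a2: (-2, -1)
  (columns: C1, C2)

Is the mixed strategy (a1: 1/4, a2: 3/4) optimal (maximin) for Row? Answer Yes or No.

Against C1 this mix gives (1/4)·(-1) + (3/4)·(-2) = -7/4.
Against C2 this mix gives (1/4)·(-4) + (3/4)·(-1) = -7/4.
All of Column's active replies (C1, C2) yield -7/4, and no column does worse for Row. The mix makes Column indifferent and guarantees -7/4, so it is optimal.

Yes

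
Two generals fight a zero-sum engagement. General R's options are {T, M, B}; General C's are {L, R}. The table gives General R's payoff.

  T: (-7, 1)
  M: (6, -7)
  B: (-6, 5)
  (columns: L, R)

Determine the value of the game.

Row minima: T → -7, M → -7, B → -6; maximin = -6.
Column maxima: L → 6, R → 5; minimax = 5.
-6 ≠ 5, so there is no saddle point; optimal play is mixed.
T is strictly dominated by B, so General R never plays it.
On the remaining 2×2 (M, B vs L, R):
Let General R play M with probability p. Expected payoff against L: 6p + (-6)(1−p) = 12p − 6; against R: (-7)p + 5(1−p) = −12p + 5.
Setting these equal: 12p − 6 = −12p + 5 ⇒ 24p = 11 ⇒ p = 11/24, and the value is (12)·(11/24) − 6 = -1/2.
For General C: with q = P(L), equating M's and B's payoffs gives 13q − 7 = −11q + 5 ⇒ q = 1/2.

-1/2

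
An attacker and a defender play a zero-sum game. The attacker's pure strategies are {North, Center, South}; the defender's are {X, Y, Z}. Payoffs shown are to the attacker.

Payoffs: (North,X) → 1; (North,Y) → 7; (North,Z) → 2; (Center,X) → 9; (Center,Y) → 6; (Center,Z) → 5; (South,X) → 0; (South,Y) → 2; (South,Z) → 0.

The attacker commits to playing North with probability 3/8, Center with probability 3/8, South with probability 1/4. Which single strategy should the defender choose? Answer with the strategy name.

If the defender plays X, the attacker's expected payoff is (3/8)·1 + (3/8)·9 + (1/4)·0 = 15/4.
If the defender plays Y, the attacker's expected payoff is (3/8)·7 + (3/8)·6 + (1/4)·2 = 43/8.
If the defender plays Z, the attacker's expected payoff is (3/8)·2 + (3/8)·5 + (1/4)·0 = 21/8.
The defender minimizes the attacker's payoff; the smallest is 21/8, so the best response is Z.

Z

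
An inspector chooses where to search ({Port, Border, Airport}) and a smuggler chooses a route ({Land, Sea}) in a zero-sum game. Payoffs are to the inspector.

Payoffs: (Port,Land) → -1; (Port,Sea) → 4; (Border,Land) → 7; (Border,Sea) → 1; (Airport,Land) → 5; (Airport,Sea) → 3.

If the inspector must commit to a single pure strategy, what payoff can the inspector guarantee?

Row minima: Port → -1, Border → 1, Airport → 3.
The best of these is 3.

3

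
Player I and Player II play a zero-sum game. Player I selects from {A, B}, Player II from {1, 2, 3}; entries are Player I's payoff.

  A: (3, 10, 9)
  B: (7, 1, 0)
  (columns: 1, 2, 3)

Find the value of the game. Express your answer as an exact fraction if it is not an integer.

Row minima: A → 3, B → 0; maximin = 3.
Column maxima: 1 → 7, 2 → 10, 3 → 9; minimax = 7.
3 ≠ 7, so there is no saddle point; optimal play is mixed.
2 is strictly dominated by 3 (it gives Player I strictly more in every row), so Player II never plays it.
On the remaining 2×2 (A, B vs 1, 3):
Let Player I play A with probability p. Expected payoff against 1: 3p + 7(1−p) = −4p + 7; against 3: 9p + 0(1−p) = 9p.
Setting these equal: −4p + 7 = 9p ⇒ −13p = -7 ⇒ p = 7/13, and the value is (-4)·(7/13) + 7 = 63/13.
For Player II: with q = P(1), equating A's and B's payoffs gives −6q + 9 = 7q ⇒ q = 9/13.

63/13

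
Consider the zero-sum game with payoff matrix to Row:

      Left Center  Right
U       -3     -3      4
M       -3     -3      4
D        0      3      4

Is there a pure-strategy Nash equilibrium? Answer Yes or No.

Row minima: U → -3, M → -3, D → 0; maximin = 0.
Column maxima: Left → 0, Center → 3, Right → 4; minimax = 0.
maximin = minimax = 0, so a saddle point exists.

Yes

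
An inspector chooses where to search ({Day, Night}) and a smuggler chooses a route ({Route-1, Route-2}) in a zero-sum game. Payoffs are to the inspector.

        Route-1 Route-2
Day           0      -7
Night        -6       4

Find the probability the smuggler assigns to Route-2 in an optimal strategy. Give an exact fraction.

6/17

Row minima: Day → -7, Night → -6; maximin = -6.
Column maxima: Route-1 → 0, Route-2 → 4; minimax = 0.
-6 ≠ 0, so there is no saddle point; optimal play is mixed.
Let the inspector play Day with probability p. Expected payoff against Route-1: 0p + (-6)(1−p) = 6p − 6; against Route-2: (-7)p + 4(1−p) = −11p + 4.
Setting these equal: 6p − 6 = −11p + 4 ⇒ 17p = 10 ⇒ p = 10/17, and the value is (6)·(10/17) − 6 = -42/17.
For the smuggler: with q = P(Route-1), equating Day's and Night's payoffs gives 7q − 7 = −10q + 4 ⇒ q = 11/17.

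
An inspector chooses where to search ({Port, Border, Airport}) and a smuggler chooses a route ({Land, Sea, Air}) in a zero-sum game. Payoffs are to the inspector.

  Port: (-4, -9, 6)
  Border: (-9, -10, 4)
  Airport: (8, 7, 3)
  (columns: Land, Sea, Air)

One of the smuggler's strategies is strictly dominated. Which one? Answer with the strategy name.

Land

Sea holds the inspector's payoff strictly below Land in every row: -9 < -4, -10 < -9, 7 < 8.
So Land is strictly dominated for the smuggler.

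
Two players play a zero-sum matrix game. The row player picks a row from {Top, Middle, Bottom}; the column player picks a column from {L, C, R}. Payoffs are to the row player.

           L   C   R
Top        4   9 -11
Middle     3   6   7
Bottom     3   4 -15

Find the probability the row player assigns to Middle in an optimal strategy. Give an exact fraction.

15/19

Row minima: Top → -11, Middle → 3, Bottom → -15; maximin = 3.
Column maxima: L → 4, C → 9, R → 7; minimax = 4.
3 ≠ 4, so there is no saddle point; optimal play is mixed.
Bottom is strictly dominated by Top, so the row player never plays it.
C is strictly dominated by L (it gives the row player strictly more in every row), so the column player never plays it.
On the remaining 2×2 (Top, Middle vs L, R):
Let the row player play Top with probability p. Expected payoff against L: 4p + 3(1−p) = p + 3; against R: (-11)p + 7(1−p) = −18p + 7.
Setting these equal: p + 3 = −18p + 7 ⇒ 19p = 4 ⇒ p = 4/19, and the value is (1)·(4/19) + 3 = 61/19.
For the column player: with q = P(L), equating Top's and Middle's payoffs gives 15q − 11 = −4q + 7 ⇒ q = 18/19.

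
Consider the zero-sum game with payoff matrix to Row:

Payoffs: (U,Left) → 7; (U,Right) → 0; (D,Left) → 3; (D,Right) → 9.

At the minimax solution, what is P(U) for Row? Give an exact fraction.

Row minima: U → 0, D → 3; maximin = 3.
Column maxima: Left → 7, Right → 9; minimax = 7.
3 ≠ 7, so there is no saddle point; optimal play is mixed.
Let Row play U with probability p. Expected payoff against Left: 7p + 3(1−p) = 4p + 3; against Right: 0p + 9(1−p) = −9p + 9.
Setting these equal: 4p + 3 = −9p + 9 ⇒ 13p = 6 ⇒ p = 6/13, and the value is (4)·(6/13) + 3 = 63/13.
For Column: with q = P(Left), equating U's and D's payoffs gives 7q = −6q + 9 ⇒ q = 9/13.

6/13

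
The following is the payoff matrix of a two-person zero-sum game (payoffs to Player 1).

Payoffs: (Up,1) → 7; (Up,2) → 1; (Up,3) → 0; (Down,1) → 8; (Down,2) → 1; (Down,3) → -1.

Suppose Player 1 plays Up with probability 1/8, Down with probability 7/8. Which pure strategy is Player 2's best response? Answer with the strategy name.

3

If Player 2 plays 1, Player 1's expected payoff is (1/8)·7 + (7/8)·8 = 63/8.
If Player 2 plays 2, Player 1's expected payoff is (1/8)·1 + (7/8)·1 = 1.
If Player 2 plays 3, Player 1's expected payoff is (1/8)·0 + (7/8)·(-1) = -7/8.
Player 2 minimizes Player 1's payoff; the smallest is -7/8, so the best response is 3.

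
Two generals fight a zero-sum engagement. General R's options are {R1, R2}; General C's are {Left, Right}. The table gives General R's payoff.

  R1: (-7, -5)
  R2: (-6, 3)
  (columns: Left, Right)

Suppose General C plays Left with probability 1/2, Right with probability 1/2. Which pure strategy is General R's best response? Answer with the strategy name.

Expected payoff of R1: (1/2)·(-7) + (1/2)·(-5) = -6.
Expected payoff of R2: (1/2)·(-6) + (1/2)·3 = -3/2.
The largest is -3/2, so General R's best response is R2.

R2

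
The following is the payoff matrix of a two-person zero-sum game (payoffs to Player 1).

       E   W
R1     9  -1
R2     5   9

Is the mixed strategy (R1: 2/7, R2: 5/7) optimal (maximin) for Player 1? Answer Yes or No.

Yes

Against E this mix gives (2/7)·9 + (5/7)·5 = 43/7.
Against W this mix gives (2/7)·(-1) + (5/7)·9 = 43/7.
All of Player 2's active replies (E, W) yield 43/7, and no column does worse for Player 1. The mix makes Player 2 indifferent and guarantees 43/7, so it is optimal.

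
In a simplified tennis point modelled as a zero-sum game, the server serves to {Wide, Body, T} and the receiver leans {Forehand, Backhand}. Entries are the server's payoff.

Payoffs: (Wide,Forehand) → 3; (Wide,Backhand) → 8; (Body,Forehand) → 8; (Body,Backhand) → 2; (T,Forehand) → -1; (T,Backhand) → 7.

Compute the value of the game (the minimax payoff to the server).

Row minima: Wide → 3, Body → 2, T → -1; maximin = 3.
Column maxima: Forehand → 8, Backhand → 8; minimax = 8.
3 ≠ 8, so there is no saddle point; optimal play is mixed.
T is strictly dominated by Wide, so the server never plays it.
On the remaining 2×2 (Wide, Body vs Forehand, Backhand):
Let the server play Wide with probability p. Expected payoff against Forehand: 3p + 8(1−p) = −5p + 8; against Backhand: 8p + 2(1−p) = 6p + 2.
Setting these equal: −5p + 8 = 6p + 2 ⇒ −11p = -6 ⇒ p = 6/11, and the value is (-5)·(6/11) + 8 = 58/11.
For the receiver: with q = P(Forehand), equating Wide's and Body's payoffs gives −5q + 8 = 6q + 2 ⇒ q = 6/11.

58/11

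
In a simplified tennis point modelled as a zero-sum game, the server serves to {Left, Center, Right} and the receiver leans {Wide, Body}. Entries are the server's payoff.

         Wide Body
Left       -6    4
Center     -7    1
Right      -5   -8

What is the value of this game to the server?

-68/13

Row minima: Left → -6, Center → -7, Right → -8; maximin = -6.
Column maxima: Wide → -5, Body → 4; minimax = -5.
-6 ≠ -5, so there is no saddle point; optimal play is mixed.
Center is strictly dominated by Left, so the server never plays it.
On the remaining 2×2 (Left, Right vs Wide, Body):
Let the server play Left with probability p. Expected payoff against Wide: (-6)p + (-5)(1−p) = −p − 5; against Body: 4p + (-8)(1−p) = 12p − 8.
Setting these equal: −p − 5 = 12p − 8 ⇒ −13p = -3 ⇒ p = 3/13, and the value is (-1)·(3/13) − 5 = -68/13.
For the receiver: with q = P(Wide), equating Left's and Right's payoffs gives −10q + 4 = 3q − 8 ⇒ q = 12/13.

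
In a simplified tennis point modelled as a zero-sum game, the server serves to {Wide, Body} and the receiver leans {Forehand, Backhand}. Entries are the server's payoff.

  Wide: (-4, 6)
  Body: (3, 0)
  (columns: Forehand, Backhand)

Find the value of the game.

18/13

Row minima: Wide → -4, Body → 0; maximin = 0.
Column maxima: Forehand → 3, Backhand → 6; minimax = 3.
0 ≠ 3, so there is no saddle point; optimal play is mixed.
Let the server play Wide with probability p. Expected payoff against Forehand: (-4)p + 3(1−p) = −7p + 3; against Backhand: 6p + 0(1−p) = 6p.
Setting these equal: −7p + 3 = 6p ⇒ −13p = -3 ⇒ p = 3/13, and the value is (-7)·(3/13) + 3 = 18/13.
For the receiver: with q = P(Forehand), equating Wide's and Body's payoffs gives −10q + 6 = 3q ⇒ q = 6/13.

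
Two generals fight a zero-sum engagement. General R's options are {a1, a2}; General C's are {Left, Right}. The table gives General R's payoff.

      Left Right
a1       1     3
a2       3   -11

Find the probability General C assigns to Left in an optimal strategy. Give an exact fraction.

Row minima: a1 → 1, a2 → -11; maximin = 1.
Column maxima: Left → 3, Right → 3; minimax = 3.
1 ≠ 3, so there is no saddle point; optimal play is mixed.
Let General R play a1 with probability p. Expected payoff against Left: 1p + 3(1−p) = −2p + 3; against Right: 3p + (-11)(1−p) = 14p − 11.
Setting these equal: −2p + 3 = 14p − 11 ⇒ −16p = -14 ⇒ p = 7/8, and the value is (-2)·(7/8) + 3 = 5/4.
For General C: with q = P(Left), equating a1's and a2's payoffs gives −2q + 3 = 14q − 11 ⇒ q = 7/8.

7/8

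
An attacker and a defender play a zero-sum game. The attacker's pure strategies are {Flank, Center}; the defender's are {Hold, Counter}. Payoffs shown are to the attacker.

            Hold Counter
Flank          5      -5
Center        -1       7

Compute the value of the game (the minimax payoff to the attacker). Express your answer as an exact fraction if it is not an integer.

Row minima: Flank → -5, Center → -1; maximin = -1.
Column maxima: Hold → 5, Counter → 7; minimax = 5.
-1 ≠ 5, so there is no saddle point; optimal play is mixed.
Let the attacker play Flank with probability p. Expected payoff against Hold: 5p + (-1)(1−p) = 6p − 1; against Counter: (-5)p + 7(1−p) = −12p + 7.
Setting these equal: 6p − 1 = −12p + 7 ⇒ 18p = 8 ⇒ p = 4/9, and the value is (6)·(4/9) − 1 = 5/3.
For the defender: with q = P(Hold), equating Flank's and Center's payoffs gives 10q − 5 = −8q + 7 ⇒ q = 2/3.

5/3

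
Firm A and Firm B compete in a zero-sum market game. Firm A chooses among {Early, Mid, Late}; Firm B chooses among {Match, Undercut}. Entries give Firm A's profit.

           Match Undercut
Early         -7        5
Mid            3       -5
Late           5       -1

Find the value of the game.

1

Row minima: Early → -7, Mid → -5, Late → -1; maximin = -1.
Column maxima: Match → 5, Undercut → 5; minimax = 5.
-1 ≠ 5, so there is no saddle point; optimal play is mixed.
Mid is strictly dominated by Late, so Firm A never plays it.
On the remaining 2×2 (Early, Late vs Match, Undercut):
Let Firm A play Early with probability p. Expected payoff against Match: (-7)p + 5(1−p) = −12p + 5; against Undercut: 5p + (-1)(1−p) = 6p − 1.
Setting these equal: −12p + 5 = 6p − 1 ⇒ −18p = -6 ⇒ p = 1/3, and the value is (-12)·(1/3) + 5 = 1.
For Firm B: with q = P(Match), equating Early's and Late's payoffs gives −12q + 5 = 6q − 1 ⇒ q = 1/3.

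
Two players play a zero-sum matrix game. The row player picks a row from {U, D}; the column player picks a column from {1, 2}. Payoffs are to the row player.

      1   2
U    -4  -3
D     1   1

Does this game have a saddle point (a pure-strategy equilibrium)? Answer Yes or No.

Yes

Row minima: U → -4, D → 1; maximin = 1.
Column maxima: 1 → 1, 2 → 1; minimax = 1.
maximin = minimax = 1, so a saddle point exists.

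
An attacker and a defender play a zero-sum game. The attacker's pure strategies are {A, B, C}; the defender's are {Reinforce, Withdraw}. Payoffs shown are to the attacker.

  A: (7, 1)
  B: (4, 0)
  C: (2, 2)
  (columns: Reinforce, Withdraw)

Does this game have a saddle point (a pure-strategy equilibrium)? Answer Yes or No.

Yes

Row minima: A → 1, B → 0, C → 2; maximin = 2.
Column maxima: Reinforce → 7, Withdraw → 2; minimax = 2.
maximin = minimax = 2, so a saddle point exists.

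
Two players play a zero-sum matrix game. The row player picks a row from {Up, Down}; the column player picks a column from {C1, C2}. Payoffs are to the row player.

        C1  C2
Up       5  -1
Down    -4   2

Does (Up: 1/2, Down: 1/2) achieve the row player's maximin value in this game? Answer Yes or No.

Against C1 this mix gives (1/2)·5 + (1/2)·(-4) = 1/2.
Against C2 this mix gives (1/2)·(-1) + (1/2)·2 = 1/2.
All of the column player's active replies (C1, C2) yield 1/2, and no column does worse for the row player. The mix makes the column player indifferent and guarantees 1/2, so it is optimal.

Yes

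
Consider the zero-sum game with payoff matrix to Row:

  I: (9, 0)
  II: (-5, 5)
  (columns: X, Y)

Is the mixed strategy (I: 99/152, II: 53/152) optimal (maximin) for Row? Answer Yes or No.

No

Against X this mix gives (99/152)·9 + (53/152)·(-5) = 313/76.
Against Y this mix gives (99/152)·0 + (53/152)·5 = 265/152.
Column will play Y, holding Row to 265/152. Shifting weight toward the row that does better against Y would raise this floor (the equalizing mix achieves 45/19 against both Y and X), so the proposed strategy is not optimal.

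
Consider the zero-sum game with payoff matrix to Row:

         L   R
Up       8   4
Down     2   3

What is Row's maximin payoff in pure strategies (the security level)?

Row minima: Up → 4, Down → 2.
The best of these is 4.

4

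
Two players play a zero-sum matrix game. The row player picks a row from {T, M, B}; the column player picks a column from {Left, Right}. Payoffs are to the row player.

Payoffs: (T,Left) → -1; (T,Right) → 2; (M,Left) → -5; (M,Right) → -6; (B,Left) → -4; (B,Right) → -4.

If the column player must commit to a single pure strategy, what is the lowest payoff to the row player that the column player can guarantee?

Column maxima: Left → -1, Right → 2.
The smallest of these is -1.

-1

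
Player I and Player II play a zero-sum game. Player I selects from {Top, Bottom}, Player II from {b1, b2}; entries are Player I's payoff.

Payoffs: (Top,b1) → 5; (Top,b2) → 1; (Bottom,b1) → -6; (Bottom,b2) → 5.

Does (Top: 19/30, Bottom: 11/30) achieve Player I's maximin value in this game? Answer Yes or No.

No

Against b1 this mix gives (19/30)·5 + (11/30)·(-6) = 29/30.
Against b2 this mix gives (19/30)·1 + (11/30)·5 = 37/15.
Player II will play b1, holding Player I to 29/30. Shifting weight toward the row that does better against b1 would raise this floor (the equalizing mix achieves 31/15 against both b1 and b2), so the proposed strategy is not optimal.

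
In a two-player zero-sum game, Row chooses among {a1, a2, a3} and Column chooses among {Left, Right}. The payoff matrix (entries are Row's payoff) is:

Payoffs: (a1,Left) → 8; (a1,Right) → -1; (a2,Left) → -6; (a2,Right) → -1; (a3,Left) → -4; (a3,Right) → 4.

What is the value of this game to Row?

Row minima: a1 → -1, a2 → -6, a3 → -4; maximin = -1.
Column maxima: Left → 8, Right → 4; minimax = 4.
-1 ≠ 4, so there is no saddle point; optimal play is mixed.
a2 is strictly dominated by a3, so Row never plays it.
On the remaining 2×2 (a1, a3 vs Left, Right):
Let Row play a1 with probability p. Expected payoff against Left: 8p + (-4)(1−p) = 12p − 4; against Right: (-1)p + 4(1−p) = −5p + 4.
Setting these equal: 12p − 4 = −5p + 4 ⇒ 17p = 8 ⇒ p = 8/17, and the value is (12)·(8/17) − 4 = 28/17.
For Column: with q = P(Left), equating a1's and a3's payoffs gives 9q − 1 = −8q + 4 ⇒ q = 5/17.

28/17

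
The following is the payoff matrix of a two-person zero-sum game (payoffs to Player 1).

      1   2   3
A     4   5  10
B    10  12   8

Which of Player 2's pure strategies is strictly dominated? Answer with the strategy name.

1 holds Player 1's payoff strictly below 2 in every row: 4 < 5, 10 < 12.
So 2 is strictly dominated for Player 2.

2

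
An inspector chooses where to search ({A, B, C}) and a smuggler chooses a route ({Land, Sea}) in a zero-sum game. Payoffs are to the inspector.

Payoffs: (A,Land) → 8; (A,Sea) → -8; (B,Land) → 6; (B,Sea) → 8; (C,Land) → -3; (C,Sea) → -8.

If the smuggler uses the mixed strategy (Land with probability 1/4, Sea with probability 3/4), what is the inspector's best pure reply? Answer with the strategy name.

B

Expected payoff of A: (1/4)·8 + (3/4)·(-8) = -4.
Expected payoff of B: (1/4)·6 + (3/4)·8 = 15/2.
Expected payoff of C: (1/4)·(-3) + (3/4)·(-8) = -27/4.
The largest is 15/2, so the inspector's best response is B.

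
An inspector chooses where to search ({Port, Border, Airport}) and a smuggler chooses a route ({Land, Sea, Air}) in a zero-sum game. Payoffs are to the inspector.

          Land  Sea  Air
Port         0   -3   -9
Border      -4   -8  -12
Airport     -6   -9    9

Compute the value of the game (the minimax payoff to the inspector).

-9/2

Row minima: Port → -9, Border → -12, Airport → -9; maximin = -9.
Column maxima: Land → 0, Sea → -3, Air → 9; minimax = -3.
-9 ≠ -3, so there is no saddle point; optimal play is mixed.
Border is strictly dominated by Port, so the inspector never plays it.
Land is strictly dominated by Sea (it gives the inspector strictly more in every row), so the smuggler never plays it.
On the remaining 2×2 (Port, Airport vs Sea, Air):
Let the inspector play Port with probability p. Expected payoff against Sea: (-3)p + (-9)(1−p) = 6p − 9; against Air: (-9)p + 9(1−p) = −18p + 9.
Setting these equal: 6p − 9 = −18p + 9 ⇒ 24p = 18 ⇒ p = 3/4, and the value is (6)·(3/4) − 9 = -9/2.
For the smuggler: with q = P(Sea), equating Port's and Airport's payoffs gives 6q − 9 = −18q + 9 ⇒ q = 3/4.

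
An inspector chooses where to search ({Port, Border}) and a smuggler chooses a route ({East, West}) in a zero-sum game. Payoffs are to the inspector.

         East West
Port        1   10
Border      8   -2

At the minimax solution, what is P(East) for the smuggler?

Row minima: Port → 1, Border → -2; maximin = 1.
Column maxima: East → 8, West → 10; minimax = 8.
1 ≠ 8, so there is no saddle point; optimal play is mixed.
Let the inspector play Port with probability p. Expected payoff against East: 1p + 8(1−p) = −7p + 8; against West: 10p + (-2)(1−p) = 12p − 2.
Setting these equal: −7p + 8 = 12p − 2 ⇒ −19p = -10 ⇒ p = 10/19, and the value is (-7)·(10/19) + 8 = 82/19.
For the smuggler: with q = P(East), equating Port's and Border's payoffs gives −9q + 10 = 10q − 2 ⇒ q = 12/19.

12/19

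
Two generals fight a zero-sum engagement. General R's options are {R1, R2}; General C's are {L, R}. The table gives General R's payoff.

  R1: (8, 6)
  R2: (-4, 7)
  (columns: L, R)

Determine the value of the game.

Row minima: R1 → 6, R2 → -4; maximin = 6.
Column maxima: L → 8, R → 7; minimax = 7.
6 ≠ 7, so there is no saddle point; optimal play is mixed.
Let General R play R1 with probability p. Expected payoff against L: 8p + (-4)(1−p) = 12p − 4; against R: 6p + 7(1−p) = −p + 7.
Setting these equal: 12p − 4 = −p + 7 ⇒ 13p = 11 ⇒ p = 11/13, and the value is (12)·(11/13) − 4 = 80/13.
For General C: with q = P(L), equating R1's and R2's payoffs gives 2q + 6 = −11q + 7 ⇒ q = 1/13.

80/13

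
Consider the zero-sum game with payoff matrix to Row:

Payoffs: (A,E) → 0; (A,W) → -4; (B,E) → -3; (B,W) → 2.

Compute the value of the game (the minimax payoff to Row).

-4/3

Row minima: A → -4, B → -3; maximin = -3.
Column maxima: E → 0, W → 2; minimax = 0.
-3 ≠ 0, so there is no saddle point; optimal play is mixed.
Let Row play A with probability p. Expected payoff against E: 0p + (-3)(1−p) = 3p − 3; against W: (-4)p + 2(1−p) = −6p + 2.
Setting these equal: 3p − 3 = −6p + 2 ⇒ 9p = 5 ⇒ p = 5/9, and the value is (3)·(5/9) − 3 = -4/3.
For Column: with q = P(E), equating A's and B's payoffs gives 4q − 4 = −5q + 2 ⇒ q = 2/3.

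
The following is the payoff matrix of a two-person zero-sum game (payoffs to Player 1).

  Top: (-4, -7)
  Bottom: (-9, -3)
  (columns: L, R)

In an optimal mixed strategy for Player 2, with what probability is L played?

Row minima: Top → -7, Bottom → -9; maximin = -7.
Column maxima: L → -4, R → -3; minimax = -4.
-7 ≠ -4, so there is no saddle point; optimal play is mixed.
Let Player 1 play Top with probability p. Expected payoff against L: (-4)p + (-9)(1−p) = 5p − 9; against R: (-7)p + (-3)(1−p) = −4p − 3.
Setting these equal: 5p − 9 = −4p − 3 ⇒ 9p = 6 ⇒ p = 2/3, and the value is (5)·(2/3) − 9 = -17/3.
For Player 2: with q = P(L), equating Top's and Bottom's payoffs gives 3q − 7 = −6q − 3 ⇒ q = 4/9.

4/9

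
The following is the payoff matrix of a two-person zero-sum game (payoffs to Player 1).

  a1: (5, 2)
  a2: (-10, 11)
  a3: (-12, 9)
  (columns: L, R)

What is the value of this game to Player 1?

25/8

Row minima: a1 → 2, a2 → -10, a3 → -12; maximin = 2.
Column maxima: L → 5, R → 11; minimax = 5.
2 ≠ 5, so there is no saddle point; optimal play is mixed.
a3 is strictly dominated by a2, so Player 1 never plays it.
On the remaining 2×2 (a1, a2 vs L, R):
Let Player 1 play a1 with probability p. Expected payoff against L: 5p + (-10)(1−p) = 15p − 10; against R: 2p + 11(1−p) = −9p + 11.
Setting these equal: 15p − 10 = −9p + 11 ⇒ 24p = 21 ⇒ p = 7/8, and the value is (15)·(7/8) − 10 = 25/8.
For Player 2: with q = P(L), equating a1's and a2's payoffs gives 3q + 2 = −21q + 11 ⇒ q = 3/8.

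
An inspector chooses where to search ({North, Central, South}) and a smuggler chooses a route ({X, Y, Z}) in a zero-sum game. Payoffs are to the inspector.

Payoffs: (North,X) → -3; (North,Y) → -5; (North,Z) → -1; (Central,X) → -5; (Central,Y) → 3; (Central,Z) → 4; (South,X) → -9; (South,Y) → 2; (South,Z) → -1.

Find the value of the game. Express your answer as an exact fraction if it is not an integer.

Row minima: North → -5, Central → -5, South → -9; maximin = -5.
Column maxima: X → -3, Y → 3, Z → 4; minimax = -3.
-5 ≠ -3, so there is no saddle point; optimal play is mixed.
South is strictly dominated by Central, so the inspector never plays it.
Z is strictly dominated by X (it gives the inspector strictly more in every row), so the smuggler never plays it.
On the remaining 2×2 (North, Central vs X, Y):
Let the inspector play North with probability p. Expected payoff against X: (-3)p + (-5)(1−p) = 2p − 5; against Y: (-5)p + 3(1−p) = −8p + 3.
Setting these equal: 2p − 5 = −8p + 3 ⇒ 10p = 8 ⇒ p = 4/5, and the value is (2)·(4/5) − 5 = -17/5.
For the smuggler: with q = P(X), equating North's and Central's payoffs gives 2q − 5 = −8q + 3 ⇒ q = 4/5.

-17/5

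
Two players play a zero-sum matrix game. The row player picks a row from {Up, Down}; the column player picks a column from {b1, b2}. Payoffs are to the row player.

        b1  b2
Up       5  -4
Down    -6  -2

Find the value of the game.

-34/13

Row minima: Up → -4, Down → -6; maximin = -4.
Column maxima: b1 → 5, b2 → -2; minimax = -2.
-4 ≠ -2, so there is no saddle point; optimal play is mixed.
Let the row player play Up with probability p. Expected payoff against b1: 5p + (-6)(1−p) = 11p − 6; against b2: (-4)p + (-2)(1−p) = −2p − 2.
Setting these equal: 11p − 6 = −2p − 2 ⇒ 13p = 4 ⇒ p = 4/13, and the value is (11)·(4/13) − 6 = -34/13.
For the column player: with q = P(b1), equating Up's and Down's payoffs gives 9q − 4 = −4q − 2 ⇒ q = 2/13.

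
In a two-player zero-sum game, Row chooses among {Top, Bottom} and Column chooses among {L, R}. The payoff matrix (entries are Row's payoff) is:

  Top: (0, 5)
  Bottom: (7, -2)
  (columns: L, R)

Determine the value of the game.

5/2

Row minima: Top → 0, Bottom → -2; maximin = 0.
Column maxima: L → 7, R → 5; minimax = 5.
0 ≠ 5, so there is no saddle point; optimal play is mixed.
Let Row play Top with probability p. Expected payoff against L: 0p + 7(1−p) = −7p + 7; against R: 5p + (-2)(1−p) = 7p − 2.
Setting these equal: −7p + 7 = 7p − 2 ⇒ −14p = -9 ⇒ p = 9/14, and the value is (-7)·(9/14) + 7 = 5/2.
For Column: with q = P(L), equating Top's and Bottom's payoffs gives −5q + 5 = 9q − 2 ⇒ q = 1/2.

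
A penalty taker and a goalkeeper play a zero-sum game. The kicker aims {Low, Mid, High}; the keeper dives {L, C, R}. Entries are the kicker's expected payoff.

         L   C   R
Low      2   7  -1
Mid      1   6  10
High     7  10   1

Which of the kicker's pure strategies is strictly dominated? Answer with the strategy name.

Low

High gives a strictly higher payoff than Low against every column: 7 > 2, 10 > 7, 1 > -1.
So Low is strictly dominated and the kicker never plays it.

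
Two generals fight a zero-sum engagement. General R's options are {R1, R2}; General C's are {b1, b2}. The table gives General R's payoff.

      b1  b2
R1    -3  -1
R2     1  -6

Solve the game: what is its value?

Row minima: R1 → -3, R2 → -6; maximin = -3.
Column maxima: b1 → 1, b2 → -1; minimax = -1.
-3 ≠ -1, so there is no saddle point; optimal play is mixed.
Let General R play R1 with probability p. Expected payoff against b1: (-3)p + 1(1−p) = −4p + 1; against b2: (-1)p + (-6)(1−p) = 5p − 6.
Setting these equal: −4p + 1 = 5p − 6 ⇒ −9p = -7 ⇒ p = 7/9, and the value is (-4)·(7/9) + 1 = -19/9.
For General C: with q = P(b1), equating R1's and R2's payoffs gives −2q − 1 = 7q − 6 ⇒ q = 5/9.

-19/9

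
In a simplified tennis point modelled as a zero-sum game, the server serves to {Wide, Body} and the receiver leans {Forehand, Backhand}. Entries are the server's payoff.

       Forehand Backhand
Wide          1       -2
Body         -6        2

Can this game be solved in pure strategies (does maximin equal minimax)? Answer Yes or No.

Row minima: Wide → -2, Body → -6; maximin = -2.
Column maxima: Forehand → 1, Backhand → 2; minimax = 1.
-2 ≠ 1, so no pure-strategy equilibrium exists.

No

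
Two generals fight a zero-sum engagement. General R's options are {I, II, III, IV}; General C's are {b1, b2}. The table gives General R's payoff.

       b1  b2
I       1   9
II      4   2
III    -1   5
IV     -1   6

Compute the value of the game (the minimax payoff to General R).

Row minima: I → 1, II → 2, III → -1, IV → -1; maximin = 2.
Column maxima: b1 → 4, b2 → 9; minimax = 4.
2 ≠ 4, so there is no saddle point; optimal play is mixed.
III is strictly dominated by I, so General R never plays it.
IV is strictly dominated by I, so General R never plays it.
On the remaining 2×2 (I, II vs b1, b2):
Let General R play I with probability p. Expected payoff against b1: 1p + 4(1−p) = −3p + 4; against b2: 9p + 2(1−p) = 7p + 2.
Setting these equal: −3p + 4 = 7p + 2 ⇒ −10p = -2 ⇒ p = 1/5, and the value is (-3)·(1/5) + 4 = 17/5.
For General C: with q = P(b1), equating I's and II's payoffs gives −8q + 9 = 2q + 2 ⇒ q = 7/10.

17/5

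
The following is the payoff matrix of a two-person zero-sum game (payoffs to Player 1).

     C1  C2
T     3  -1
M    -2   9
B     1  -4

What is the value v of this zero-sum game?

5/3

Row minima: T → -1, M → -2, B → -4; maximin = -1.
Column maxima: C1 → 3, C2 → 9; minimax = 3.
-1 ≠ 3, so there is no saddle point; optimal play is mixed.
B is strictly dominated by T, so Player 1 never plays it.
On the remaining 2×2 (T, M vs C1, C2):
Let Player 1 play T with probability p. Expected payoff against C1: 3p + (-2)(1−p) = 5p − 2; against C2: (-1)p + 9(1−p) = −10p + 9.
Setting these equal: 5p − 2 = −10p + 9 ⇒ 15p = 11 ⇒ p = 11/15, and the value is (5)·(11/15) − 2 = 5/3.
For Player 2: with q = P(C1), equating T's and M's payoffs gives 4q − 1 = −11q + 9 ⇒ q = 2/3.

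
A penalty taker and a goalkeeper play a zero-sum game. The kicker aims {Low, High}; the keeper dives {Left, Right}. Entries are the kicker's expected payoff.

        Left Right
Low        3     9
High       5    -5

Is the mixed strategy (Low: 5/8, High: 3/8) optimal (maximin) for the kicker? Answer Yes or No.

Yes

Against Left this mix gives (5/8)·3 + (3/8)·5 = 15/4.
Against Right this mix gives (5/8)·9 + (3/8)·(-5) = 15/4.
All of the keeper's active replies (Left, Right) yield 15/4, and no column does worse for the kicker. The mix makes the keeper indifferent and guarantees 15/4, so it is optimal.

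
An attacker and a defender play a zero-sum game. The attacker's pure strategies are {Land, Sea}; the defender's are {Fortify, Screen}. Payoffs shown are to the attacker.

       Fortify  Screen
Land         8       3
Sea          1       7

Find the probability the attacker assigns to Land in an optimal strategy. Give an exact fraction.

6/11

Row minima: Land → 3, Sea → 1; maximin = 3.
Column maxima: Fortify → 8, Screen → 7; minimax = 7.
3 ≠ 7, so there is no saddle point; optimal play is mixed.
Let the attacker play Land with probability p. Expected payoff against Fortify: 8p + 1(1−p) = 7p + 1; against Screen: 3p + 7(1−p) = −4p + 7.
Setting these equal: 7p + 1 = −4p + 7 ⇒ 11p = 6 ⇒ p = 6/11, and the value is (7)·(6/11) + 1 = 53/11.
For the defender: with q = P(Fortify), equating Land's and Sea's payoffs gives 5q + 3 = −6q + 7 ⇒ q = 4/11.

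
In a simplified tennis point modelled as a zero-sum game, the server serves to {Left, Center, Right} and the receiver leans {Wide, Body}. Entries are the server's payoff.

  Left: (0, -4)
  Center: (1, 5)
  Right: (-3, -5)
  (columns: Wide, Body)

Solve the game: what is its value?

1

Row minima: Left → -4, Center → 1, Right → -5; maximin = 1.
Column maxima: Wide → 1, Body → 5; minimax = 1.
Since maximin = minimax = 1, there is a saddle point and the value is 1.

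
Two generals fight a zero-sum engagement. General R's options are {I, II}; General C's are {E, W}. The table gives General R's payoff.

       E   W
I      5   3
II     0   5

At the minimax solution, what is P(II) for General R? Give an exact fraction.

Row minima: I → 3, II → 0; maximin = 3.
Column maxima: E → 5, W → 5; minimax = 5.
3 ≠ 5, so there is no saddle point; optimal play is mixed.
Let General R play I with probability p. Expected payoff against E: 5p + 0(1−p) = 5p; against W: 3p + 5(1−p) = −2p + 5.
Setting these equal: 5p = −2p + 5 ⇒ 7p = 5 ⇒ p = 5/7, and the value is (5)·(5/7) = 25/7.
For General C: with q = P(E), equating I's and II's payoffs gives 2q + 3 = −5q + 5 ⇒ q = 2/7.

2/7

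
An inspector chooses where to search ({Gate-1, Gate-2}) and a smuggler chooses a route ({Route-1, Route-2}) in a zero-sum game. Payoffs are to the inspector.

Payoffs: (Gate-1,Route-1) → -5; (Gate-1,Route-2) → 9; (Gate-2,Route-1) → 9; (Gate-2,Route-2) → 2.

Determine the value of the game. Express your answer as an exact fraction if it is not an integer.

13/3

Row minima: Gate-1 → -5, Gate-2 → 2; maximin = 2.
Column maxima: Route-1 → 9, Route-2 → 9; minimax = 9.
2 ≠ 9, so there is no saddle point; optimal play is mixed.
Let the inspector play Gate-1 with probability p. Expected payoff against Route-1: (-5)p + 9(1−p) = −14p + 9; against Route-2: 9p + 2(1−p) = 7p + 2.
Setting these equal: −14p + 9 = 7p + 2 ⇒ −21p = -7 ⇒ p = 1/3, and the value is (-14)·(1/3) + 9 = 13/3.
For the smuggler: with q = P(Route-1), equating Gate-1's and Gate-2's payoffs gives −14q + 9 = 7q + 2 ⇒ q = 1/3.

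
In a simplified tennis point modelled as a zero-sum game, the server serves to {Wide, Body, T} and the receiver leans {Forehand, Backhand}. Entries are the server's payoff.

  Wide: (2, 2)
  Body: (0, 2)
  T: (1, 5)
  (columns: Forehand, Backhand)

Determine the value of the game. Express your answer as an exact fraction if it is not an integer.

2

Row minima: Wide → 2, Body → 0, T → 1; maximin = 2.
Column maxima: Forehand → 2, Backhand → 5; minimax = 2.
Since maximin = minimax = 2, there is a saddle point and the value is 2.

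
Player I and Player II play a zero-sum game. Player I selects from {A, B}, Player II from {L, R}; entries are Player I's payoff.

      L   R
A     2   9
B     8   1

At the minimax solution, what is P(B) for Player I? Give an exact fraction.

1/2

Row minima: A → 2, B → 1; maximin = 2.
Column maxima: L → 8, R → 9; minimax = 8.
2 ≠ 8, so there is no saddle point; optimal play is mixed.
Let Player I play A with probability p. Expected payoff against L: 2p + 8(1−p) = −6p + 8; against R: 9p + 1(1−p) = 8p + 1.
Setting these equal: −6p + 8 = 8p + 1 ⇒ −14p = -7 ⇒ p = 1/2, and the value is (-6)·(1/2) + 8 = 5.
For Player II: with q = P(L), equating A's and B's payoffs gives −7q + 9 = 7q + 1 ⇒ q = 4/7.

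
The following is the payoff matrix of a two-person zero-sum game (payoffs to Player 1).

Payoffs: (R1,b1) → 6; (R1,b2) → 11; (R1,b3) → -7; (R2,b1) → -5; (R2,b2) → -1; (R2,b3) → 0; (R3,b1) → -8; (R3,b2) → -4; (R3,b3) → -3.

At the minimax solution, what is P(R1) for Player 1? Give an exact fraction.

Row minima: R1 → -7, R2 → -5, R3 → -8; maximin = -5.
Column maxima: b1 → 6, b2 → 11, b3 → 0; minimax = 0.
-5 ≠ 0, so there is no saddle point; optimal play is mixed.
R3 is strictly dominated by R2, so Player 1 never plays it.
b2 is strictly dominated by b1 (it gives Player 1 strictly more in every row), so Player 2 never plays it.
On the remaining 2×2 (R1, R2 vs b1, b3):
Let Player 1 play R1 with probability p. Expected payoff against b1: 6p + (-5)(1−p) = 11p − 5; against b3: (-7)p + 0(1−p) = −7p.
Setting these equal: 11p − 5 = −7p ⇒ 18p = 5 ⇒ p = 5/18, and the value is (11)·(5/18) − 5 = -35/18.
For Player 2: with q = P(b1), equating R1's and R2's payoffs gives 13q − 7 = −5q ⇒ q = 7/18.

5/18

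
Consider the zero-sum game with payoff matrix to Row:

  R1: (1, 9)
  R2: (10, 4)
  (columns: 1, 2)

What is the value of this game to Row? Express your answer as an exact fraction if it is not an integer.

Row minima: R1 → 1, R2 → 4; maximin = 4.
Column maxima: 1 → 10, 2 → 9; minimax = 9.
4 ≠ 9, so there is no saddle point; optimal play is mixed.
Let Row play R1 with probability p. Expected payoff against 1: 1p + 10(1−p) = −9p + 10; against 2: 9p + 4(1−p) = 5p + 4.
Setting these equal: −9p + 10 = 5p + 4 ⇒ −14p = -6 ⇒ p = 3/7, and the value is (-9)·(3/7) + 10 = 43/7.
For Column: with q = P(1), equating R1's and R2's payoffs gives −8q + 9 = 6q + 4 ⇒ q = 5/14.

43/7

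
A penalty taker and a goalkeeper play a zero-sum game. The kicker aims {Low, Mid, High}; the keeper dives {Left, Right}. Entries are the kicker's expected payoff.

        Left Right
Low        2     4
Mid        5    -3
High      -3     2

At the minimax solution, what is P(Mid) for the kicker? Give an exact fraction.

1/5

Row minima: Low → 2, Mid → -3, High → -3; maximin = 2.
Column maxima: Left → 5, Right → 4; minimax = 4.
2 ≠ 4, so there is no saddle point; optimal play is mixed.
High is strictly dominated by Low, so the kicker never plays it.
On the remaining 2×2 (Low, Mid vs Left, Right):
Let the kicker play Low with probability p. Expected payoff against Left: 2p + 5(1−p) = −3p + 5; against Right: 4p + (-3)(1−p) = 7p − 3.
Setting these equal: −3p + 5 = 7p − 3 ⇒ −10p = -8 ⇒ p = 4/5, and the value is (-3)·(4/5) + 5 = 13/5.
For the keeper: with q = P(Left), equating Low's and Mid's payoffs gives −2q + 4 = 8q − 3 ⇒ q = 7/10.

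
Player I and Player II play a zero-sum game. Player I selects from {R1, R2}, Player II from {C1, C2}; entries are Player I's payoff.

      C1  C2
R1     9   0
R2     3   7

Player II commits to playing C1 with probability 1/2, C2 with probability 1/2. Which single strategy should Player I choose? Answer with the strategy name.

Expected payoff of R1: (1/2)·9 + (1/2)·0 = 9/2.
Expected payoff of R2: (1/2)·3 + (1/2)·7 = 5.
The largest is 5, so Player I's best response is R2.

R2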